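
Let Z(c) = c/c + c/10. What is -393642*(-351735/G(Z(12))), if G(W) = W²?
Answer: 3461441721750/121 ≈ 2.8607e+10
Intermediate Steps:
Z(c) = 1 + c/10 (Z(c) = 1 + c*(⅒) = 1 + c/10)
-393642*(-351735/G(Z(12))) = -393642*(-351735/(1 + (⅒)*12)²) = -393642*(-351735/(1 + 6/5)²) = -393642/((11/5)²*(-1/351735)) = -393642/((121/25)*(-1/351735)) = -393642/(-121/8793375) = -393642*(-8793375/121) = 3461441721750/121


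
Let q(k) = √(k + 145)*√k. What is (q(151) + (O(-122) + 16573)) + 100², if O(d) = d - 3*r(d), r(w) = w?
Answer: 26817 + 2*√11174 ≈ 27028.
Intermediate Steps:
O(d) = -2*d (O(d) = d - 3*d = -2*d)
q(k) = √k*√(145 + k) (q(k) = √(145 + k)*√k = √k*√(145 + k))
(q(151) + (O(-122) + 16573)) + 100² = (√151*√(145 + 151) + (-2*(-122) + 16573)) + 100² = (√151*√296 + (244 + 16573)) + 10000 = (√151*(2*√74) + 16817) + 10000 = (2*√11174 + 16817) + 10000 = (16817 + 2*√11174) + 10000 = 26817 + 2*√11174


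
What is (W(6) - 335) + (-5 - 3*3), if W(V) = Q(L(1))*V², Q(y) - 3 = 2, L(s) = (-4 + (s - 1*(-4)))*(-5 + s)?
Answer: -169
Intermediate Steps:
L(s) = s*(-5 + s) (L(s) = (-4 + (s + 4))*(-5 + s) = (-4 + (4 + s))*(-5 + s) = s*(-5 + s))
Q(y) = 5 (Q(y) = 3 + 2 = 5)
W(V) = 5*V²
(W(6) - 335) + (-5 - 3*3) = (5*6² - 335) + (-5 - 3*3) = (5*36 - 335) + (-5 - 9) = (180 - 335) - 14 = -155 - 14 = -169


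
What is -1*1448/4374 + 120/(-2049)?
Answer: -581972/1493721 ≈ -0.38961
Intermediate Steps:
-1*1448/4374 + 120/(-2049) = -1448*1/4374 + 120*(-1/2049) = -724/2187 - 40/683 = -581972/1493721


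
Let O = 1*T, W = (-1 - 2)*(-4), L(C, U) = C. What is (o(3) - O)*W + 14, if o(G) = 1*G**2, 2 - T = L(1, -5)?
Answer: 110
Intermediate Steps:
T = 1 (T = 2 - 1*1 = 2 - 1 = 1)
o(G) = G**2
W = 12 (W = -3*(-4) = 12)
O = 1 (O = 1*1 = 1)
(o(3) - O)*W + 14 = (3**2 - 1*1)*12 + 14 = (9 - 1)*12 + 14 = 8*12 + 14 = 96 + 14 = 110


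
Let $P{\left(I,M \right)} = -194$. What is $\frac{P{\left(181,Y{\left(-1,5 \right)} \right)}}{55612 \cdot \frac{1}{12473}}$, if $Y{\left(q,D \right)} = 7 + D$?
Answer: $- \frac{1209881}{27806} \approx -43.511$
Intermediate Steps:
$\frac{P{\left(181,Y{\left(-1,5 \right)} \right)}}{55612 \cdot \frac{1}{12473}} = - \frac{194}{55612 \cdot \frac{1}{12473}} = - \frac{194}{\frac{55612}{12473}} = \left(-194\right) \frac{12473}{55612} = - \frac{1209881}{27806}$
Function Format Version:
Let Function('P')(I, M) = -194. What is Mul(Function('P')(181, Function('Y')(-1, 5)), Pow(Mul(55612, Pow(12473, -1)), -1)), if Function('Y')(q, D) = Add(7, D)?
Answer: Rational(-1209881, 27806) ≈ -43.511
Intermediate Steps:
Mul(Function('P')(181, Function('Y')(-1, 5)), Pow(Mul(55612, Pow(12473, -1)), -1)) = Mul(-194, Pow(Mul(55612, Pow(12473, -1)), -1)) = Mul(-194, Pow(Mul(55612, Rational(1, 12473)), -1)) = Mul(-194, Pow(Rational(55612, 12473), -1)) = Mul(-194, Rational(12473, 55612)) = Rational(-1209881, 27806)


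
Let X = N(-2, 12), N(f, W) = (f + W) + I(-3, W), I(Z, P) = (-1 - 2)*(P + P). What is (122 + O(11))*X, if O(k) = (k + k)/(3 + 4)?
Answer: -54312/7 ≈ -7758.9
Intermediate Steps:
I(Z, P) = -6*P
O(k) = 2*k/7 (O(k) = (2*k)/7 = (2*k)*(⅐) = 2*k/7)
N(f, W) = f - 5*W (N(f, W) = (f + W) - 6*W = (W + f) - 6*W = f - 5*W)
X = -62 (X = -2 - 5*12 = -2 - 60 = -62)
(122 + O(11))*X = (122 + (2/7)*11)*(-62) = (122 + 22/7)*(-62) = (876/7)*(-62) = -54312/7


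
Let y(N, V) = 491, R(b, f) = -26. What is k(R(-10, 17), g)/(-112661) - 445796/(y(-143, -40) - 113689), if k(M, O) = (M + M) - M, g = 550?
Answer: 25113383152/6376499939 ≈ 3.9384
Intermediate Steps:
k(M, O) = M (k(M, O) = 2*M - M = M)
k(R(-10, 17), g)/(-112661) - 445796/(y(-143, -40) - 113689) = -26/(-112661) - 445796/(491 - 113689) = -26*(-1/112661) - 445796/(-113198) = 26/112661 - 445796*(-1/113198) = 26/112661 + 222898/56599 = 25113383152/6376499939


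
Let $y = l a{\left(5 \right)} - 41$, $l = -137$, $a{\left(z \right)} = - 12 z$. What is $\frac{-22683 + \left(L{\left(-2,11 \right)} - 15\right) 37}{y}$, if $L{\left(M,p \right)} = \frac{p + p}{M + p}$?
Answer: $- \frac{208328}{73611} \approx -2.8301$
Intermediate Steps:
$L{\left(M,p \right)} = \frac{2 p}{M + p}$
$y = 8179$ ($y = - 137 \left(\left(-12\right) 5\right) - 41 = \left(-137\right) \left(-60\right) - 41 = 8220 - 41 = 8179$)
$\frac{-22683 + \left(L{\left(-2,11 \right)} - 15\right) 37}{y} = \frac{-22683 + \left(2 \cdot 11 \frac{1}{-2 + 11} - 15\right) 37}{8179} = \left(-22683 + \left(2 \cdot 11 \cdot \frac{1}{9} - 15\right) 37\right) \frac{1}{8179} = \left(-22683 + \left(\frac{22}{9} - 15\right) 37\right) \frac{1}{8179} = \left(-22683 - \frac{4181}{9}\right) \frac{1}{8179} = \left(- \frac{208328}{9}\right) \frac{1}{8179} = - \frac{208328}{73611}$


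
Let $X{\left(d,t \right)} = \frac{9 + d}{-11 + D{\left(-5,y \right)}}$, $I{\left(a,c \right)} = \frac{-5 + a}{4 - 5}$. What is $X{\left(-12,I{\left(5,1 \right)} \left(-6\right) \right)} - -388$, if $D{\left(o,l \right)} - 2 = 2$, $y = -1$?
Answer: $\frac{2719}{7} \approx 388.43$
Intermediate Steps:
$I{\left(a,c \right)} = 5 - a$ ($I{\left(a,c \right)} = \frac{-5 + a}{-1} = \left(-5 + a\right) \left(-1\right) = 5 - a$)
$D{\left(o,l \right)} = 4$ ($D{\left(o,l \right)} = 2 + 2 = 4$)
$X{\left(d,t \right)} = - \frac{9}{7} - \frac{d}{7}$ ($X{\left(d,t \right)} = \frac{9 + d}{-11 + 4} = \frac{9 + d}{-7} = \left(9 + d\right) \left(- \frac{1}{7}\right) = - \frac{9}{7} - \frac{d}{7}$)
$X{\left(-12,I{\left(5,1 \right)} \left(-6\right) \right)} - -388 = \left(- \frac{9}{7} - - \frac{12}{7}\right) - -388 = \left(- \frac{9}{7} + \frac{12}{7}\right) + 388 = \frac{3}{7} + 388 = \frac{2719}{7}$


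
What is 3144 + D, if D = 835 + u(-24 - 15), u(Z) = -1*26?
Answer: 3953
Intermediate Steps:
u(Z) = -26
D = 809 (D = 835 - 26 = 809)
3144 + D = 3144 + 809 = 3953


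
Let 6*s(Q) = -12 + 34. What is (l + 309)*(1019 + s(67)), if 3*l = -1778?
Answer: -2610868/9 ≈ -2.9010e+5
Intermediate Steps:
l = -1778/3 (l = (⅓)*(-1778) = -1778/3 ≈ -592.67)
s(Q) = 11/3 (s(Q) = (-12 + 34)/6 = (⅙)*22 = 11/3)
(l + 309)*(1019 + s(67)) = (-1778/3 + 309)*(1019 + 11/3) = -851/3*3068/3 = -2610868/9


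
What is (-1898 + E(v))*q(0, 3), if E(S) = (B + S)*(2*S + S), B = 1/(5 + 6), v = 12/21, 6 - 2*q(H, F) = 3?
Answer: -1533615/539 ≈ -2845.3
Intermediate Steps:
q(H, F) = 3/2 (q(H, F) = 3 - 1/2*3 = 3 - 3/2 = 3/2)
v = 4/7 (v = 12*(1/21) = 4/7 ≈ 0.57143)
B = 1/11 ≈ 0.090909
E(S) = 3*S*(1/11 + S) (E(S) = (1/11 + S)*(2*S + S) = (1/11 + S)*(3*S) = 3*S*(1/11 + S))
(-1898 + E(v))*q(0, 3) = (-1898 + (3/11)*(4/7)*(1 + 11*(4/7)))*(3/2) = (-1898 + (3/11)*(4/7)*(1 + 44/7))*(3/2) = (-1898 + (3/11)*(4/7)*(51/7))*(3/2) = (-1898 + 612/539)*(3/2) = -1022410/539*3/2 = -1533615/539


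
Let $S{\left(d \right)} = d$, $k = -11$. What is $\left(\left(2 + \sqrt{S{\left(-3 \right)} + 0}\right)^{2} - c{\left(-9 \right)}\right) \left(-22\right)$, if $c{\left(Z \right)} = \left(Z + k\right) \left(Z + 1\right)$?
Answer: $3498 - 88 i \sqrt{3} \approx 3498.0 - 152.42 i$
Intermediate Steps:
$c{\left(Z \right)} = \left(1 + Z\right) \left(-11 + Z\right)$ ($c{\left(Z \right)} = \left(Z - 11\right) \left(Z + 1\right) = \left(-11 + Z\right) \left(1 + Z\right) = \left(1 + Z\right) \left(-11 + Z\right)$)
$\left(\left(2 + \sqrt{S{\left(-3 \right)} + 0}\right)^{2} - c{\left(-9 \right)}\right) \left(-22\right) = \left(\left(2 + \sqrt{-3 + 0}\right)^{2} - \left(-11 + \left(-9\right)^{2} - -90\right)\right) \left(-22\right) = \left(\left(2 + \sqrt{-3}\right)^{2} - \left(-11 + 81 + 90\right)\right) \left(-22\right) = \left(\left(2 + i \sqrt{3}\right)^{2} - 160\right) \left(-22\right) = \left(-160 + \left(2 + i \sqrt{3}\right)^{2}\right) \left(-22\right) = 3520 - 22 \left(2 + i \sqrt{3}\right)^{2}$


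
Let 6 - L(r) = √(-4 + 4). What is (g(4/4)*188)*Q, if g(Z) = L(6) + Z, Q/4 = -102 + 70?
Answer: -168448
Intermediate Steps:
Q = -128 (Q = 4*(-102 + 70) = 4*(-32) = -128)
L(r) = 6 (L(r) = 6 - √(-4 + 4) = 6 - √0 = 6 - 1*0 = 6 + 0 = 6)
g(Z) = 6 + Z
(g(4/4)*188)*Q = ((6 + 4/4)*188)*(-128) = ((6 + 4*(¼))*188)*(-128) = ((6 + 1)*188)*(-128) = (7*188)*(-128) = 1316*(-128) = -168448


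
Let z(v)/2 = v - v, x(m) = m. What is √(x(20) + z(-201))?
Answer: 2*√5 ≈ 4.4721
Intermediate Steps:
z(v) = 0 (z(v) = 2*(v - v) = 2*0 = 0)
√(x(20) + z(-201)) = √(20 + 0) = √20 = 2*√5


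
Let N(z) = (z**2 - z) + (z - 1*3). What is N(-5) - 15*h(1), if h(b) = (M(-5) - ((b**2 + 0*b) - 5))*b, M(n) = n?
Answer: 37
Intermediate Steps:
N(z) = -3 + z**2 (N(z) = (z**2 - z) + (z - 3) = (z**2 - z) + (-3 + z) = -3 + z**2)
h(b) = -b**3 (h(b) = (-5 - ((b**2 + 0*b) - 5))*b = (-5 - ((b**2 + 0) - 5))*b = (-5 - (b**2 - 5))*b = (-5 - (-5 + b**2))*b = (-5 + (5 - b**2))*b = (-b**2)*b = -b**3)
N(-5) - 15*h(1) = (-3 + (-5)**2) - (-15)*1**3 = (-3 + 25) - (-15) = 22 - 15*(-1) = 22 + 15 = 37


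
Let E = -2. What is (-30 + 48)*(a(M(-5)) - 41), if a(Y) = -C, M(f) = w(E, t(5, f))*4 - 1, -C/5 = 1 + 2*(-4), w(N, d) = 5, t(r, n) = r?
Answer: -1368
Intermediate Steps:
C = 35 (C = -5*(1 + 2*(-4)) = -5*(1 - 8) = -5*(-7) = 35)
M(f) = 19 (M(f) = 5*4 - 1 = 20 - 1 = 19)
a(Y) = -35 (a(Y) = -1*35 = -35)
(-30 + 48)*(a(M(-5)) - 41) = (-30 + 48)*(-35 - 41) = 18*(-76) = -1368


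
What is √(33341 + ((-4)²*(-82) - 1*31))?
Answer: √31998 ≈ 178.88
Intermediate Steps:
√(33341 + ((-4)²*(-82) - 1*31)) = √(33341 + (16*(-82) - 31)) = √(33341 + (-1312 - 31)) = √(33341 - 1343) = √31998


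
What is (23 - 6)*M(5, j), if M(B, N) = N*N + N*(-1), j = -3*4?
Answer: 2652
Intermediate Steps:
j = -12
M(B, N) = N² - N
(23 - 6)*M(5, j) = (23 - 6)*(-12*(-1 - 12)) = 17*(-12*(-13)) = 17*156 = 2652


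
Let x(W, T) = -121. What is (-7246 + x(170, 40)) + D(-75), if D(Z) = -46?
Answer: -7413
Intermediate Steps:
(-7246 + x(170, 40)) + D(-75) = (-7246 - 121) - 46 = -7367 - 46 = -7413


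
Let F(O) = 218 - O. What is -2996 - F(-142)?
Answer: -3356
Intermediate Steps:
-2996 - F(-142) = -2996 - (218 - 1*(-142)) = -2996 - (218 + 142) = -2996 - 1*360 = -2996 - 360 = -3356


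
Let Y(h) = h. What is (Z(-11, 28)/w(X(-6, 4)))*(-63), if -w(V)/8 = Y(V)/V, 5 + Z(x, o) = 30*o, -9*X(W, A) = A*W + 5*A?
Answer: 52605/8 ≈ 6575.6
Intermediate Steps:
X(W, A) = -5*A/9 - A*W/9 (X(W, A) = -(A*W + 5*A)/9 = -(5*A + A*W)/9 = -5*A/9 - A*W/9)
Z(x, o) = -5 + 30*o
w(V) = -8 (w(V) = -8*V/V = -8*1 = -8)
(Z(-11, 28)/w(X(-6, 4)))*(-63) = ((-5 + 30*28)/(-8))*(-63) = ((-5 + 840)*(-1/8))*(-63) = (835*(-1/8))*(-63) = -835/8*(-63) = 52605/8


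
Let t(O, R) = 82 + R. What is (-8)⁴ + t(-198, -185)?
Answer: 3993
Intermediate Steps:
(-8)⁴ + t(-198, -185) = (-8)⁴ + (82 - 185) = 4096 - 103 = 3993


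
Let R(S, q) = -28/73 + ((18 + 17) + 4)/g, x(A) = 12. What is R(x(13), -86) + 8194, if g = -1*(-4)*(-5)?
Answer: 11959833/1460 ≈ 8191.7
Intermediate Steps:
g = -20 (g = 4*(-5) = -20)
R(S, q) = -3407/1460 (R(S, q) = -28/73 + ((18 + 17) + 4)/(-20) = -28*1/73 + (35 + 4)*(-1/20) = -28/73 + 39*(-1/20) = -28/73 - 39/20 = -3407/1460)
R(x(13), -86) + 8194 = -3407/1460 + 8194 = 11959833/1460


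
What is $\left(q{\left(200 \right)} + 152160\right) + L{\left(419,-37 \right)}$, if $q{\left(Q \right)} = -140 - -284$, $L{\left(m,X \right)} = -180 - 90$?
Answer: $152034$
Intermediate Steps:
$L{\left(m,X \right)} = -270$
$q{\left(Q \right)} = 144$ ($q{\left(Q \right)} = -140 + 284 = 144$)
$\left(q{\left(200 \right)} + 152160\right) + L{\left(419,-37 \right)} = \left(144 + 152160\right) - 270 = 152304 - 270 = 152034$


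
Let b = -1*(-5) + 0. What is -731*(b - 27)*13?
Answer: 209066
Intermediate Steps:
b = 5 (b = 5 + 0 = 5)
-731*(b - 27)*13 = -731*(5 - 27)*13 = -(-16082)*13 = -731*(-286) = 209066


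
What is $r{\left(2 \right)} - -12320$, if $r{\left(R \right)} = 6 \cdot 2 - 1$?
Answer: $12331$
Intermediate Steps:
$r{\left(R \right)} = 11$ ($r{\left(R \right)} = 12 - 1 = 11$)
$r{\left(2 \right)} - -12320 = 11 - -12320 = 11 + 12320 = 12331$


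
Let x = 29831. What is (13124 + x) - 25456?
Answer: 17499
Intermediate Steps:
(13124 + x) - 25456 = (13124 + 29831) - 25456 = 42955 - 25456 = 17499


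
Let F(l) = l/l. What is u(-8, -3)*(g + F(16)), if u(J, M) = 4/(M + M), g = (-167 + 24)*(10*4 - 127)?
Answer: -24884/3 ≈ -8294.7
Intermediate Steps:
F(l) = 1
g = 12441 (g = -143*(40 - 127) = -143*(-87) = 12441)
u(J, M) = 2/M (u(J, M) = 4/((2*M)) = 4*(1/(2*M)) = 2/M)
u(-8, -3)*(g + F(16)) = (2/(-3))*(12441 + 1) = (2*(-1/3))*12442 = -2/3*12442 = -24884/3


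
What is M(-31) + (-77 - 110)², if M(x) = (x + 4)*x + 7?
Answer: 35813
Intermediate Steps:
M(x) = 7 + x*(4 + x) (M(x) = (4 + x)*x + 7 = x*(4 + x) + 7 = 7 + x*(4 + x))
M(-31) + (-77 - 110)² = (7 + (-31)² + 4*(-31)) + (-77 - 110)² = (7 + 961 - 124) + (-187)² = 844 + 34969 = 35813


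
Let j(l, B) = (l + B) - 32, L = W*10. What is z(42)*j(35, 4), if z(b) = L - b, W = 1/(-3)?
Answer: -952/3 ≈ -317.33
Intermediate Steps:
W = -1/3 ≈ -0.33333
L = -10/3 (L = -1/3*10 = -10/3 ≈ -3.3333)
j(l, B) = -32 + B + l (j(l, B) = (B + l) - 32 = -32 + B + l)
z(b) = -10/3 - b
z(42)*j(35, 4) = (-10/3 - 1*42)*(-32 + 4 + 35) = (-10/3 - 42)*7 = -136/3*7 = -952/3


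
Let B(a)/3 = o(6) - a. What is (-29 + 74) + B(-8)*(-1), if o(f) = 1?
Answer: 18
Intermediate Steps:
B(a) = 3 - 3*a (B(a) = 3*(1 - a) = 3 - 3*a)
(-29 + 74) + B(-8)*(-1) = (-29 + 74) + (3 - 3*(-8))*(-1) = 45 + (3 + 24)*(-1) = 45 + 27*(-1) = 45 - 27 = 18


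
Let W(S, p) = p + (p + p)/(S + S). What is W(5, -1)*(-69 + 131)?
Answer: -372/5 ≈ -74.400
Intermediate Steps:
W(S, p) = p + p/S (W(S, p) = p + (2*p)/((2*S)) = p + (2*p)*(1/(2*S)) = p + p/S)
W(5, -1)*(-69 + 131) = (-1 - 1/5)*(-69 + 131) = (-1 - 1*⅕)*62 = (-1 - ⅕)*62 = -6/5*62 = -372/5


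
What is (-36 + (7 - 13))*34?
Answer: -1428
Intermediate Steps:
(-36 + (7 - 13))*34 = (-36 - 6)*34 = -42*34 = -1428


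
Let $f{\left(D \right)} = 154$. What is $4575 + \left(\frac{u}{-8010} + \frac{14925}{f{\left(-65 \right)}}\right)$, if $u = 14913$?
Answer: $\frac{160019393}{34265} \approx 4670.1$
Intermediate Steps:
$4575 + \left(\frac{u}{-8010} + \frac{14925}{f{\left(-65 \right)}}\right) = 4575 + \left(\frac{14913}{-8010} + \frac{14925}{154}\right) = 4575 + \left(14913 \left(- \frac{1}{8010}\right) + 14925 \cdot \frac{1}{154}\right) = 4575 + \left(- \frac{1657}{890} + \frac{14925}{154}\right) = 4575 + \frac{3257018}{34265} = \frac{160019393}{34265}$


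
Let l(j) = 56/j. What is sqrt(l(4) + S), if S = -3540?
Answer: I*sqrt(3526) ≈ 59.38*I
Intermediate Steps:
sqrt(l(4) + S) = sqrt(56/4 - 3540) = sqrt(56*(1/4) - 3540) = sqrt(14 - 3540) = sqrt(-3526) = I*sqrt(3526)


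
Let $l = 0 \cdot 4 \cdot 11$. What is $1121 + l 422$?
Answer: $1121$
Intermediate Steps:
$l = 0$ ($l = 0 \cdot 11 = 0$)
$1121 + l 422 = 1121 + 0 \cdot 422 = 1121 + 0 = 1121$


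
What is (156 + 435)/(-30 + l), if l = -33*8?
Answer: -197/98 ≈ -2.0102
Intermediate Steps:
l = -264
(156 + 435)/(-30 + l) = (156 + 435)/(-30 - 264) = 591/(-294) = 591*(-1/294) = -197/98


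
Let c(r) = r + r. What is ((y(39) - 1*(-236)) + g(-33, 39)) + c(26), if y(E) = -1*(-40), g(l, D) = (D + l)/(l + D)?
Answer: 329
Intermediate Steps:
g(l, D) = 1 (g(l, D) = (D + l)/(D + l) = 1)
y(E) = 40
c(r) = 2*r
((y(39) - 1*(-236)) + g(-33, 39)) + c(26) = ((40 - 1*(-236)) + 1) + 2*26 = ((40 + 236) + 1) + 52 = (276 + 1) + 52 = 277 + 52 = 329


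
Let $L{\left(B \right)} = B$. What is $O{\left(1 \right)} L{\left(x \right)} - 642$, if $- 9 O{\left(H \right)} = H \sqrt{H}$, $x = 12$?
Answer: $- \frac{1930}{3} \approx -643.33$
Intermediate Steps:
$O{\left(H \right)} = - \frac{H^{\frac{3}{2}}}{9}$ ($O{\left(H \right)} = - \frac{H \sqrt{H}}{9} = - \frac{H^{\frac{3}{2}}}{9}$)
$O{\left(1 \right)} L{\left(x \right)} - 642 = - \frac{1^{\frac{3}{2}}}{9} \cdot 12 - 642 = \left(- \frac{1}{9}\right) 1 \cdot 12 - 642 = \left(- \frac{1}{9}\right) 12 - 642 = - \frac{4}{3} - 642 = - \frac{1930}{3}$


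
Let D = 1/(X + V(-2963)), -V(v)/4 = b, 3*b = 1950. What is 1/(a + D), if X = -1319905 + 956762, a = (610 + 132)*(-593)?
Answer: -365743/160929114459 ≈ -2.2727e-6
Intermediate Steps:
b = 650 (b = (⅓)*1950 = 650)
V(v) = -2600 (V(v) = -4*650 = -2600)
a = -440006 (a = 742*(-593) = -440006)
X = -363143
D = -1/365743 (D = 1/(-363143 - 2600) = 1/(-365743) = -1/365743 ≈ -2.7342e-6)
1/(a + D) = 1/(-440006 - 1/365743) = 1/(-160929114459/365743) = -365743/160929114459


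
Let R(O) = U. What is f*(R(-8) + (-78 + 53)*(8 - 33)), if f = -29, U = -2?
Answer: -18067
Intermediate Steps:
R(O) = -2
f*(R(-8) + (-78 + 53)*(8 - 33)) = -29*(-2 + (-78 + 53)*(8 - 33)) = -29*(-2 - 25*(-25)) = -29*(-2 + 625) = -29*623 = -18067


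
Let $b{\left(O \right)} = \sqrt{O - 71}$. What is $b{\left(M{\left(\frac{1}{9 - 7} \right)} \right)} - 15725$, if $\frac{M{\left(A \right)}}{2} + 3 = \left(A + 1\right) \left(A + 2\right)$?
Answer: $-15725 + \frac{i \sqrt{278}}{2} \approx -15725.0 + 8.3367 i$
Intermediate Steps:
$M{\left(A \right)} = -6 + 2 \left(1 + A\right) \left(2 + A\right)$ ($M{\left(A \right)} = -6 + 2 \left(A + 1\right) \left(A + 2\right) = -6 + 2 \left(1 + A\right) \left(2 + A\right)$)
$b{\left(O \right)} = \sqrt{-71 + O}$
$b{\left(M{\left(\frac{1}{9 - 7} \right)} \right)} - 15725 = \sqrt{-71 + \left(-2 + 2 \left(\frac{1}{9 - 7}\right)^{2} + \frac{6}{9 - 7}\right)} - 15725 = \sqrt{-71 + \left(-2 + 2 \left(\frac{1}{2}\right)^{2} + \frac{6}{2}\right)} - 15725 = \sqrt{-71 + \left(-2 + \frac{2}{4} + 6 \cdot \frac{1}{2}\right)} - 15725 = \sqrt{-71 + \left(-2 + 2 \cdot \frac{1}{4} + 3\right)} - 15725 = \sqrt{-71 + \left(-2 + \frac{1}{2} + 3\right)} - 15725 = \sqrt{-71 + \frac{3}{2}} - 15725 = \sqrt{- \frac{139}{2}} - 15725 = \frac{i \sqrt{278}}{2} - 15725 = -15725 + \frac{i \sqrt{278}}{2}$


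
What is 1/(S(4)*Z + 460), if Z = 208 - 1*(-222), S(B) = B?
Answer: 1/2180 ≈ 0.00045872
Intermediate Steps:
Z = 430 (Z = 208 + 222 = 430)
1/(S(4)*Z + 460) = 1/(4*430 + 460) = 1/(1720 + 460) = 1/2180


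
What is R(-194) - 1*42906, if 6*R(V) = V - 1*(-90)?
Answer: -128770/3 ≈ -42923.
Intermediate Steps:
R(V) = 15 + V/6 (R(V) = (V - 1*(-90))/6 = (V + 90)/6 = (90 + V)/6 = 15 + V/6)
R(-194) - 1*42906 = (15 + (1/6)*(-194)) - 1*42906 = (15 - 97/3) - 42906 = -52/3 - 42906 = -128770/3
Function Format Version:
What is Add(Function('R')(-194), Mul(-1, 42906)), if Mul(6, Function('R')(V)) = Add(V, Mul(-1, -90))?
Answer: Rational(-128770, 3) ≈ -42923.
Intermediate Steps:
Function('R')(V) = Add(15, Mul(Rational(1, 6), V)) (Function('R')(V) = Mul(Rational(1, 6), Add(V, Mul(-1, -90))) = Mul(Rational(1, 6), Add(V, 90)) = Mul(Rational(1, 6), Add(90, V)) = Add(15, Mul(Rational(1, 6), V)))
Add(Function('R')(-194), Mul(-1, 42906)) = Add(Add(15, Mul(Rational(1, 6), -194)), Mul(-1, 42906)) = Add(Add(15, Rational(-97, 3)), -42906) = Add(Rational(-52, 3), -42906) = Rational(-128770, 3)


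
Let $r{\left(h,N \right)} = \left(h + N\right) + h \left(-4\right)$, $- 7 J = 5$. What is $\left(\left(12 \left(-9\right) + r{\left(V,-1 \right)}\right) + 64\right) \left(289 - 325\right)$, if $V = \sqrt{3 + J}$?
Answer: $1620 + \frac{432 \sqrt{7}}{7} \approx 1783.3$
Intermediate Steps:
$J = - \frac{5}{7}$ ($J = \left(- \frac{1}{7}\right) 5 = - \frac{5}{7} \approx -0.71429$)
$V = \frac{4 \sqrt{7}}{7}$ ($V = \sqrt{3 - \frac{5}{7}} = \sqrt{\frac{16}{7}} = \frac{4 \sqrt{7}}{7} \approx 1.5119$)
$r{\left(h,N \right)} = N - 3 h$ ($r{\left(h,N \right)} = \left(N + h\right) - 4 h = N - 3 h$)
$\left(\left(12 \left(-9\right) + r{\left(V,-1 \right)}\right) + 64\right) \left(289 - 325\right) = \left(\left(12 \left(-9\right) - \left(1 + 3 \frac{4 \sqrt{7}}{7}\right)\right) + 64\right) \left(289 - 325\right) = \left(\left(-108 - \left(1 + \frac{12 \sqrt{7}}{7}\right)\right) + 64\right) \left(-36\right) = \left(\left(-109 - \frac{12 \sqrt{7}}{7}\right) + 64\right) \left(-36\right) = \left(-45 - \frac{12 \sqrt{7}}{7}\right) \left(-36\right) = 1620 + \frac{432 \sqrt{7}}{7}$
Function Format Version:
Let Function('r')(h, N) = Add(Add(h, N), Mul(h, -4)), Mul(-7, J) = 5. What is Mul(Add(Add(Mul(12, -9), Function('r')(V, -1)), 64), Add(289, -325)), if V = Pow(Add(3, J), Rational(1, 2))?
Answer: Add(1620, Mul(Rational(432, 7), Pow(7, Rational(1, 2)))) ≈ 1783.3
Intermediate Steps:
J = Rational(-5, 7) (J = Mul(Rational(-1, 7), 5) = Rational(-5, 7) ≈ -0.71429)
V = Mul(Rational(4, 7), Pow(7, Rational(1, 2))) (V = Pow(Add(3, Rational(-5, 7)), Rational(1, 2)) = Pow(Rational(16, 7), Rational(1, 2)) = Mul(Rational(4, 7), Pow(7, Rational(1, 2))) ≈ 1.5119)
Function('r')(h, N) = Add(N, Mul(-3, h)) (Function('r')(h, N) = Add(Add(N, h), Mul(-4, h)) = Add(N, Mul(-3, h)))
Mul(Add(Add(Mul(12, -9), Function('r')(V, -1)), 64), Add(289, -325)) = Mul(Add(Add(Mul(12, -9), Add(-1, Mul(-3, Mul(Rational(4, 7), Pow(7, Rational(1, 2)))))), 64), Add(289, -325)) = Mul(Add(Add(-108, Add(-1, Mul(Rational(-12, 7), Pow(7, Rational(1, 2))))), 64), -36) = Mul(Add(Add(-109, Mul(Rational(-12, 7), Pow(7, Rational(1, 2)))), 64), -36) = Mul(Add(-45, Mul(Rational(-12, 7), Pow(7, Rational(1, 2)))), -36) = Add(1620, Mul(Rational(432, 7), Pow(7, Rational(1, 2))))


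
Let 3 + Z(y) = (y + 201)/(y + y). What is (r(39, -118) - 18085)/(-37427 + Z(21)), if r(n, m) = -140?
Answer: 127575/261973 ≈ 0.48698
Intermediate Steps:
Z(y) = -3 + (201 + y)/(2*y) (Z(y) = -3 + (y + 201)/(y + y) = -3 + (201 + y)/((2*y)) = -3 + (201 + y)*(1/(2*y)) = -3 + (201 + y)/(2*y))
(r(39, -118) - 18085)/(-37427 + Z(21)) = (-140 - 18085)/(-37427 + (½)*(201 - 5*21)/21) = -18225/(-37427 + (½)*(1/21)*(201 - 105)) = -18225/(-37427 + (½)*(1/21)*96) = -18225/(-37427 + 16/7) = -18225/(-261973/7) = -18225*(-7/261973) = 127575/261973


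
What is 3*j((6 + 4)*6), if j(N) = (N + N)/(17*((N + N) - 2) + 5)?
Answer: 360/2011 ≈ 0.17902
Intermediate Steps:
j(N) = 2*N/(-29 + 34*N) (j(N) = (2*N)/(17*(2*N - 2) + 5) = (2*N)/(17*(-2 + 2*N) + 5) = (2*N)/((-34 + 34*N) + 5) = (2*N)/(-29 + 34*N) = 2*N/(-29 + 34*N))
3*j((6 + 4)*6) = 3*(2*((6 + 4)*6)/(-29 + 34*((6 + 4)*6))) = 3*(2*(10*6)/(-29 + 34*(10*6))) = 3*(2*60/(-29 + 34*60)) = 3*(2*60/(-29 + 2040)) = 3*(2*60/2011) = 3*(2*60*(1/2011)) = 3*(120/2011) = 360/2011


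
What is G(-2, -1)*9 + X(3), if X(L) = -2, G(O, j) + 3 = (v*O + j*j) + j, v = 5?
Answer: -119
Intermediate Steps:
G(O, j) = -3 + j + j² + 5*O (G(O, j) = -3 + ((5*O + j*j) + j) = -3 + ((5*O + j²) + j) = -3 + ((j² + 5*O) + j) = -3 + (j + j² + 5*O) = -3 + j + j² + 5*O)
G(-2, -1)*9 + X(3) = (-3 - 1 + (-1)² + 5*(-2))*9 - 2 = (-3 - 1 + 1 - 10)*9 - 2 = -13*9 - 2 = -117 - 2 = -119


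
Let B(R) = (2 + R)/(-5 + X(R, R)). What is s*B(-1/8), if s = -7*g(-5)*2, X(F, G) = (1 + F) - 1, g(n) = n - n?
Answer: 0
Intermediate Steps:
g(n) = 0
X(F, G) = F
B(R) = (2 + R)/(-5 + R)
s = 0 (s = -7*0*2 = 0*2 = 0)
s*B(-1/8) = 0*((2 - 1/8)/(-5 - 1/8)) = 0*((2 - 1*⅛)/(-5 - 1*⅛)) = 0*((2 - ⅛)/(-5 - ⅛)) = 0*((15/8)/(-41/8)) = 0*(-8/41*15/8) = 0*(-15/41) = 0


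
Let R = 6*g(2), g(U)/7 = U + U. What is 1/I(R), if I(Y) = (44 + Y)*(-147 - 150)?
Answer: -1/62964 ≈ -1.5882e-5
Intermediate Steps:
g(U) = 14*U (g(U) = 7*(U + U) = 7*(2*U) = 14*U)
R = 168 (R = 6*(14*2) = 6*28 = 168)
I(Y) = -13068 - 297*Y (I(Y) = (44 + Y)*(-297) = -13068 - 297*Y)
1/I(R) = 1/(-13068 - 297*168) = 1/(-13068 - 49896) = 1/(-62964) = -1/62964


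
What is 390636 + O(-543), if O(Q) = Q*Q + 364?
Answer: 685849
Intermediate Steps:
O(Q) = 364 + Q**2 (O(Q) = Q**2 + 364 = 364 + Q**2)
390636 + O(-543) = 390636 + (364 + (-543)**2) = 390636 + (364 + 294849) = 390636 + 295213 = 685849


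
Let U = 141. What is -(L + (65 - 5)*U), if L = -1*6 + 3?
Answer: -8457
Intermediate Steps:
L = -3 (L = -6 + 3 = -3)
-(L + (65 - 5)*U) = -(-3 + (65 - 5)*141) = -(-3 + 60*141) = -(-3 + 8460) = -1*8457 = -8457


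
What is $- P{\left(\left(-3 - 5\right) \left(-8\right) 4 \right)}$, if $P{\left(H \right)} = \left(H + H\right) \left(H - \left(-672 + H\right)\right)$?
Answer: $-344064$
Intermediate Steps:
$P{\left(H \right)} = 1344 H$ ($P{\left(H \right)} = 2 H 672 = 1344 H$)
$- P{\left(\left(-3 - 5\right) \left(-8\right) 4 \right)} = - 1344 \left(-3 - 5\right) \left(-8\right) 4 = - 1344 \left(-8\right) \left(-8\right) 4 = - 1344 \cdot 64 \cdot 4 = - 1344 \cdot 256 = \left(-1\right) 344064 = -344064$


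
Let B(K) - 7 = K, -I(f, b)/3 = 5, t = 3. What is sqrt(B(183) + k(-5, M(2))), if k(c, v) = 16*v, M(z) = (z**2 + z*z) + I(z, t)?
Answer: sqrt(78) ≈ 8.8318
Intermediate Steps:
I(f, b) = -15 (I(f, b) = -3*5 = -15)
B(K) = 7 + K
M(z) = -15 + 2*z**2 (M(z) = (z**2 + z*z) - 15 = (z**2 + z**2) - 15 = 2*z**2 - 15 = -15 + 2*z**2)
sqrt(B(183) + k(-5, M(2))) = sqrt((7 + 183) + 16*(-15 + 2*2**2)) = sqrt(190 + 16*(-15 + 2*4)) = sqrt(190 + 16*(-15 + 8)) = sqrt(190 + 16*(-7)) = sqrt(190 - 112) = sqrt(78)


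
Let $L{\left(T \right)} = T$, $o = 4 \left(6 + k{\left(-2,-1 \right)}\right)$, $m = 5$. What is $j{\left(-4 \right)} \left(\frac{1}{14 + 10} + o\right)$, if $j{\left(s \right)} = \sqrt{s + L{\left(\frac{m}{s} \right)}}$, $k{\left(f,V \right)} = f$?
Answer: $\frac{385 i \sqrt{21}}{48} \approx 36.756 i$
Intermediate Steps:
$o = 16$ ($o = 4 \left(6 - 2\right) = 4 \cdot 4 = 16$)
$j{\left(s \right)} = \sqrt{s + \frac{5}{s}}$
$j{\left(-4 \right)} \left(\frac{1}{14 + 10} + o\right) = \sqrt{-4 + \frac{5}{-4}} \left(\frac{1}{14 + 10} + 16\right) = \sqrt{-4 + 5 \left(- \frac{1}{4}\right)} \left(\frac{1}{24} + 16\right) = \sqrt{-4 - \frac{5}{4}} \left(\frac{1}{24} + 16\right) = \sqrt{- \frac{21}{4}} \cdot \frac{385}{24} = \frac{i \sqrt{21}}{2} \cdot \frac{385}{24} = \frac{385 i \sqrt{21}}{48}$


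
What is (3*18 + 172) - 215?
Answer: 11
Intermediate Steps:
(3*18 + 172) - 215 = (54 + 172) - 215 = 226 - 215 = 11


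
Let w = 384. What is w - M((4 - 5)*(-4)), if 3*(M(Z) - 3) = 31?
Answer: 1112/3 ≈ 370.67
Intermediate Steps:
M(Z) = 40/3 (M(Z) = 3 + (⅓)*31 = 3 + 31/3 = 40/3)
w - M((4 - 5)*(-4)) = 384 - 1*40/3 = 384 - 40/3 = 1112/3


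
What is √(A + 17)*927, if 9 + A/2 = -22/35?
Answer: 927*I*√2765/35 ≈ 1392.7*I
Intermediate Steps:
A = -674/35 (A = -18 + 2*(-22/35) = -18 - 44/35 = -674/35 ≈ -19.257)
√(A + 17)*927 = √(-674/35 + 17)*927 = √(-79/35)*927 = (I*√2765/35)*927 = 927*I*√2765/35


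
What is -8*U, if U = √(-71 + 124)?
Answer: -8*√53 ≈ -58.241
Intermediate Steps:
U = √53 ≈ 7.2801
-8*U = -8*√53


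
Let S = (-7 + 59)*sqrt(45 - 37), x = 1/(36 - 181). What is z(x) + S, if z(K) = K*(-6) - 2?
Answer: -284/145 + 104*sqrt(2) ≈ 145.12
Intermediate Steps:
x = -1/145 (x = 1/(-145) = -1/145 ≈ -0.0068966)
z(K) = -2 - 6*K (z(K) = -6*K - 2 = -2 - 6*K)
S = 104*sqrt(2) (S = 52*sqrt(8) = 52*(2*sqrt(2)) = 104*sqrt(2) ≈ 147.08)
z(x) + S = (-2 - 6*(-1/145)) + 104*sqrt(2) = (-2 + 6/145) + 104*sqrt(2) = -284/145 + 104*sqrt(2)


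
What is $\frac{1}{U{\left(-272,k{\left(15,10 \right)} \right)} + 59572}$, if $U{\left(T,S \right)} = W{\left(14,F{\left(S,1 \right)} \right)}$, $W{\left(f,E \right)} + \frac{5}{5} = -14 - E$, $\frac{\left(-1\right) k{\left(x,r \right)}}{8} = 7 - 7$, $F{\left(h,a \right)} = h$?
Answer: $\frac{1}{59557} \approx 1.6791 \cdot 10^{-5}$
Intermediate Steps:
$k{\left(x,r \right)} = 0$ ($k{\left(x,r \right)} = - 8 \left(7 - 7\right) = \left(-8\right) 0 = 0$)
$W{\left(f,E \right)} = -15 - E$ ($W{\left(f,E \right)} = -1 - \left(14 + E\right) = -15 - E$)
$U{\left(T,S \right)} = -15 - S$
$\frac{1}{U{\left(-272,k{\left(15,10 \right)} \right)} + 59572} = \frac{1}{\left(-15 - 0\right) + 59572} = \frac{1}{\left(-15 + 0\right) + 59572} = \frac{1}{-15 + 59572} = \frac{1}{59557}$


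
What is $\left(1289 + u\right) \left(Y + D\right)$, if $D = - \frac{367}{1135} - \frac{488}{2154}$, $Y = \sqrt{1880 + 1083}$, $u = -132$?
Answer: $- \frac{777734243}{1222395} + 1157 \sqrt{2963} \approx 62343.0$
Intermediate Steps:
$Y = \sqrt{2963} \approx 54.433$
$D = - \frac{672199}{1222395}$ ($D = \left(-367\right) \frac{1}{1135} - \frac{244}{1077} = - \frac{367}{1135} - \frac{244}{1077} = - \frac{672199}{1222395} \approx -0.5499$)
$\left(1289 + u\right) \left(Y + D\right) = \left(1289 - 132\right) \left(\sqrt{2963} - \frac{672199}{1222395}\right) = 1157 \left(- \frac{672199}{1222395} + \sqrt{2963}\right) = - \frac{777734243}{1222395} + 1157 \sqrt{2963}$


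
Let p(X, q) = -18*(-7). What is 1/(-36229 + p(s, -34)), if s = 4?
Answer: -1/36103 ≈ -2.7699e-5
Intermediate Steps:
p(X, q) = 126
1/(-36229 + p(s, -34)) = 1/(-36229 + 126) = 1/(-36103) = -1/36103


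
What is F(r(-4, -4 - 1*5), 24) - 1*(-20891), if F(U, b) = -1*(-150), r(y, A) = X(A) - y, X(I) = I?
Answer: 21041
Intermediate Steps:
r(y, A) = A - y
F(U, b) = 150
F(r(-4, -4 - 1*5), 24) - 1*(-20891) = 150 - 1*(-20891) = 150 + 20891 = 21041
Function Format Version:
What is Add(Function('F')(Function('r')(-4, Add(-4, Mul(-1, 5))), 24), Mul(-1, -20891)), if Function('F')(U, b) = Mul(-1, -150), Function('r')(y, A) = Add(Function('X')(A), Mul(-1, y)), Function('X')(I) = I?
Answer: 21041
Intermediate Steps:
Function('r')(y, A) = Add(A, Mul(-1, y))
Function('F')(U, b) = 150
Add(Function('F')(Function('r')(-4, Add(-4, Mul(-1, 5))), 24), Mul(-1, -20891)) = Add(150, Mul(-1, -20891)) = Add(150, 20891) = 21041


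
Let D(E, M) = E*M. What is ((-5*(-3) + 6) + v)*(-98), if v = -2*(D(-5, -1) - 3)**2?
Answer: -1274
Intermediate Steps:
v = -8 (v = -2*(-5*(-1) - 3)**2 = -2*(5 - 3)**2 = -2*2**2 = -2*4 = -8)
((-5*(-3) + 6) + v)*(-98) = ((-5*(-3) + 6) - 8)*(-98) = ((15 + 6) - 8)*(-98) = (21 - 8)*(-98) = 13*(-98) = -1274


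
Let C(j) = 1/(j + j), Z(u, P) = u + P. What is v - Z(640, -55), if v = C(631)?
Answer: -738269/1262 ≈ -585.00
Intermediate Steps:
Z(u, P) = P + u
C(j) = 1/(2*j)
v = 1/1262 (v = (½)/631 = (½)*(1/631) = 1/1262 ≈ 0.00079239)
v - Z(640, -55) = 1/1262 - (-55 + 640) = 1/1262 - 1*585 = 1/1262 - 585 = -738269/1262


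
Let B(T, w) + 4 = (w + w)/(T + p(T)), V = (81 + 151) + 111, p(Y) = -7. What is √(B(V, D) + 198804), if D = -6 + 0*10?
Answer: √38964793/14 ≈ 445.87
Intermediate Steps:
D = -6 (D = -6 + 0 = -6)
V = 343 (V = 232 + 111 = 343)
B(T, w) = -4 + 2*w/(-7 + T) (B(T, w) = -4 + (w + w)/(T - 7) = -4 + (2*w)/(-7 + T) = -4 + 2*w/(-7 + T))
√(B(V, D) + 198804) = √(2*(14 - 6 - 2*343)/(-7 + 343) + 198804) = √(2*(14 - 6 - 686)/336 + 198804) = √(2*(1/336)*(-678) + 198804) = √(-113/28 + 198804) = √(5566399/28) = √38964793/14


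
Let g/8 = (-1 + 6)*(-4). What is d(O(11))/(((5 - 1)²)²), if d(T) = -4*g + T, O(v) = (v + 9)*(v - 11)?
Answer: 5/2 ≈ 2.5000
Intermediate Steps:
O(v) = (-11 + v)*(9 + v) (O(v) = (9 + v)*(-11 + v) = (-11 + v)*(9 + v))
g = -160 (g = 8*((-1 + 6)*(-4)) = 8*(5*(-4)) = 8*(-20) = -160)
d(T) = 640 + T (d(T) = -4*(-160) + T = 640 + T)
d(O(11))/(((5 - 1)²)²) = (640 + (-99 + 11² - 2*11))/(((5 - 1)²)²) = (640 + (-99 + 121 - 22))/((4²)²) = (640 + 0)/(16²) = 640/256 = 640*(1/256) = 5/2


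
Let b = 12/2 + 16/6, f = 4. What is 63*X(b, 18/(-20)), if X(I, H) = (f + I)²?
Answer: 10108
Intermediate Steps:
b = 26/3 (b = 12*(½) + 16*(⅙) = 6 + 8/3 = 26/3 ≈ 8.6667)
X(I, H) = (4 + I)²
63*X(b, 18/(-20)) = 63*(4 + 26/3)² = 63*(38/3)² = 63*(1444/9) = 10108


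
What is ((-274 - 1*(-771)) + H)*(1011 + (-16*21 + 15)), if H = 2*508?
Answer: 1043970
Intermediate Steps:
H = 1016
((-274 - 1*(-771)) + H)*(1011 + (-16*21 + 15)) = ((-274 - 1*(-771)) + 1016)*(1011 + (-16*21 + 15)) = ((-274 + 771) + 1016)*(1011 + (-336 + 15)) = (497 + 1016)*(1011 - 321) = 1513*690 = 1043970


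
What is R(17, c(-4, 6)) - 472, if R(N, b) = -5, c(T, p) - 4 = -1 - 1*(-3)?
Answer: -477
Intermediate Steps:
c(T, p) = 6 (c(T, p) = 4 + (-1 - 1*(-3)) = 4 + (-1 + 3) = 4 + 2 = 6)
R(17, c(-4, 6)) - 472 = -5 - 472 = -477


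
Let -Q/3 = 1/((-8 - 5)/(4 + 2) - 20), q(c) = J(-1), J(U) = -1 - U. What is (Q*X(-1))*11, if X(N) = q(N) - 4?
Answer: -792/133 ≈ -5.9549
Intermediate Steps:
q(c) = 0 (q(c) = -1 - 1*(-1) = -1 + 1 = 0)
X(N) = -4 (X(N) = 0 - 4 = -4)
Q = 18/133 (Q = -3/((-8 - 5)/(4 + 2) - 20) = -3/(-13/6 - 20) = -3/(-133/6) = -3*(-6/133) = 18/133 ≈ 0.13534)
(Q*X(-1))*11 = ((18/133)*(-4))*11 = -72/133*11 = -792/133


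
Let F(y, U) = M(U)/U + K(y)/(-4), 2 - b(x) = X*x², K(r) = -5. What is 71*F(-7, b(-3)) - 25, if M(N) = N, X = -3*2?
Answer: 539/4 ≈ 134.75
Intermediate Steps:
X = -6
b(x) = 2 + 6*x² (b(x) = 2 - (-6)*x² = 2 + 6*x²)
F(y, U) = 9/4 (F(y, U) = U/U - 5/(-4) = 1 - 5*(-¼) = 1 + 5/4 = 9/4)
71*F(-7, b(-3)) - 25 = 71*(9/4) - 25 = 639/4 - 25 = 539/4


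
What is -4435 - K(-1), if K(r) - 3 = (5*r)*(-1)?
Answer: -4443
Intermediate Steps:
K(r) = 3 - 5*r (K(r) = 3 + (5*r)*(-1) = 3 - 5*r)
-4435 - K(-1) = -4435 - (3 - 5*(-1)) = -4435 - (3 + 5) = -4435 - 1*8 = -4435 - 8 = -4443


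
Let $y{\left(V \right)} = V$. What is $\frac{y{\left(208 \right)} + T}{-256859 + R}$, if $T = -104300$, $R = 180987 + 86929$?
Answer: $- \frac{104092}{11057} \approx -9.4141$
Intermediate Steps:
$R = 267916$
$\frac{y{\left(208 \right)} + T}{-256859 + R} = \frac{208 - 104300}{-256859 + 267916} = - \frac{104092}{11057}$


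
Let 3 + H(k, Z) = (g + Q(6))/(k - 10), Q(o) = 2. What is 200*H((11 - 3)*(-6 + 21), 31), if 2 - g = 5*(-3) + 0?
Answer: -6220/11 ≈ -565.45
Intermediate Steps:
g = 17 (g = 2 - (5*(-3) + 0) = 2 - (-15 + 0) = 2 - 1*(-15) = 2 + 15 = 17)
H(k, Z) = -3 + 19/(-10 + k) (H(k, Z) = -3 + (17 + 2)/(k - 10) = -3 + 19/(-10 + k))
200*H((11 - 3)*(-6 + 21), 31) = 200*((49 - 3*(11 - 3)*(-6 + 21))/(-10 + (11 - 3)*(-6 + 21))) = 200*((49 - 24*15)/(-10 + 8*15)) = 200*((49 - 3*120)/(-10 + 120)) = 200*((49 - 360)/110) = 200*((1/110)*(-311)) = 200*(-311/110) = -6220/11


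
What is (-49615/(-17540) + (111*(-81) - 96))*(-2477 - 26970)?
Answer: 938395588031/3508 ≈ 2.6750e+8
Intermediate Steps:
(-49615/(-17540) + (111*(-81) - 96))*(-2477 - 26970) = (-49615*(-1/17540) + (-8991 - 96))*(-29447) = (9923/3508 - 9087)*(-29447) = -31867273/3508*(-29447) = 938395588031/3508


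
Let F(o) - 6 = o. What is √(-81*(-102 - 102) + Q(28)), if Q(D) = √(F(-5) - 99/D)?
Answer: √(3238704 + 14*I*√497)/14 ≈ 128.55 + 0.0061939*I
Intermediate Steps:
F(o) = 6 + o
Q(D) = √(1 - 99/D) (Q(D) = √((6 - 5) - 99/D) = √(1 - 99/D))
√(-81*(-102 - 102) + Q(28)) = √(-81*(-102 - 102) + √((-99 + 28)/28)) = √(-81*(-204) + √((1/28)*(-71))) = √(16524 + √(-71/28)) = √(16524 + I*√497/14)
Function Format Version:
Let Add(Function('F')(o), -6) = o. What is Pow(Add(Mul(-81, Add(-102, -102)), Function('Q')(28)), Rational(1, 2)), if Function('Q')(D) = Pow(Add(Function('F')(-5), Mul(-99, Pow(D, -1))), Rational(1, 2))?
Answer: Mul(Rational(1, 14), Pow(Add(3238704, Mul(14, I, Pow(497, Rational(1, 2)))), Rational(1, 2))) ≈ Add(128.55, Mul(0.0061939, I))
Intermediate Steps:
Function('F')(o) = Add(6, o)
Function('Q')(D) = Pow(Add(1, Mul(-99, Pow(D, -1))), Rational(1, 2)) (Function('Q')(D) = Pow(Add(Add(6, -5), Mul(-99, Pow(D, -1))), Rational(1, 2)) = Pow(Add(1, Mul(-99, Pow(D, -1))), Rational(1, 2)))
Pow(Add(Mul(-81, Add(-102, -102)), Function('Q')(28)), Rational(1, 2)) = Pow(Add(Mul(-81, Add(-102, -102)), Pow(Mul(Pow(28, -1), Add(-99, 28)), Rational(1, 2))), Rational(1, 2)) = Pow(Add(Mul(-81, -204), Pow(Mul(Rational(1, 28), -71), Rational(1, 2))), Rational(1, 2)) = Pow(Add(16524, Pow(Rational(-71, 28), Rational(1, 2))), Rational(1, 2)) = Pow(Add(16524, Mul(Rational(1, 14), I, Pow(497, Rational(1, 2)))), Rational(1, 2))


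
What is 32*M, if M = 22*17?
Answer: 11968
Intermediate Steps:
M = 374
32*M = 32*374 = 11968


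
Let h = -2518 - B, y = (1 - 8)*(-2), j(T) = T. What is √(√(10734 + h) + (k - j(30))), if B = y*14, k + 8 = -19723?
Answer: √(-19761 + 2*√2005) ≈ 140.25*I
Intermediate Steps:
y = 14 (y = -7*(-2) = 14)
k = -19731 (k = -8 - 19723 = -19731)
B = 196 (B = 14*14 = 196)
h = -2714 (h = -2518 - 1*196 = -2518 - 196 = -2714)
√(√(10734 + h) + (k - j(30))) = √(√(10734 - 2714) + (-19731 - 1*30)) = √(√8020 + (-19731 - 30)) = √(2*√2005 - 19761) = √(-19761 + 2*√2005)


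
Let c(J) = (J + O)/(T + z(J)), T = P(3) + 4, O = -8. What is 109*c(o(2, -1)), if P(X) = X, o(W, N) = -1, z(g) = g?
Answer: -327/2 ≈ -163.50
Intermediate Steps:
T = 7 (T = 3 + 4 = 7)
c(J) = (-8 + J)/(7 + J) (c(J) = (J - 8)/(7 + J) = (-8 + J)/(7 + J))
109*c(o(2, -1)) = 109*((-8 - 1)/(7 - 1)) = 109*(-9/6) = 109*((⅙)*(-9)) = 109*(-3/2) = -327/2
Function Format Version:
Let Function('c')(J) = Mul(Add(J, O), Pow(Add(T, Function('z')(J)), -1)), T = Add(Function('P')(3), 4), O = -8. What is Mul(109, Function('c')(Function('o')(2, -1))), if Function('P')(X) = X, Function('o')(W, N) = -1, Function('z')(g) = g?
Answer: Rational(-327, 2) ≈ -163.50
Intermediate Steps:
T = 7 (T = Add(3, 4) = 7)
Function('c')(J) = Mul(Pow(Add(7, J), -1), Add(-8, J)) (Function('c')(J) = Mul(Add(J, -8), Pow(Add(7, J), -1)) = Mul(Add(-8, J), Pow(Add(7, J), -1)) = Mul(Pow(Add(7, J), -1), Add(-8, J)))
Mul(109, Function('c')(Function('o')(2, -1))) = Mul(109, Mul(Pow(Add(7, -1), -1), Add(-8, -1))) = Mul(109, Mul(Pow(6, -1), -9)) = Mul(109, Mul(Rational(1, 6), -9)) = Mul(109, Rational(-3, 2)) = Rational(-327, 2)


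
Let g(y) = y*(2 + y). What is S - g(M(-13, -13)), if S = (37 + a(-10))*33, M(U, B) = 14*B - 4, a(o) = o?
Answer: -33333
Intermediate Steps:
M(U, B) = -4 + 14*B
S = 891 (S = (37 - 10)*33 = 27*33 = 891)
S - g(M(-13, -13)) = 891 - (-4 + 14*(-13))*(2 + (-4 + 14*(-13))) = 891 - (-4 - 182)*(2 + (-4 - 182)) = 891 - (-186)*(2 - 186) = 891 - (-186)*(-184) = 891 - 1*34224 = 891 - 34224 = -33333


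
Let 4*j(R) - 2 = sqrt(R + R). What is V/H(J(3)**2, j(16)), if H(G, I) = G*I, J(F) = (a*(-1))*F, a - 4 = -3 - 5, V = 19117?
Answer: -2731/72 + 2731*sqrt(2)/36 ≈ 69.353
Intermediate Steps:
j(R) = 1/2 + sqrt(2)*sqrt(R)/4 (j(R) = 1/2 + sqrt(R + R)/4 = 1/2 + sqrt(2*R)/4 = 1/2 + (sqrt(2)*sqrt(R))/4 = 1/2 + sqrt(2)*sqrt(R)/4)
a = -4 (a = 4 + (-3 - 5) = 4 - 8 = -4)
J(F) = 4*F (J(F) = (-4*(-1))*F = 4*F)
V/H(J(3)**2, j(16)) = 19117/(((4*3)**2*(1/2 + sqrt(2)*sqrt(16)/4))) = 19117/((12**2*(1/2 + (1/4)*sqrt(2)*4))) = 19117/((144*(1/2 + sqrt(2)))) = 19117/(72 + 144*sqrt(2))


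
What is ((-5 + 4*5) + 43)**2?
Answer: 3364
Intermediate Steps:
((-5 + 4*5) + 43)**2 = ((-5 + 20) + 43)**2 = (15 + 43)**2 = 58**2 = 3364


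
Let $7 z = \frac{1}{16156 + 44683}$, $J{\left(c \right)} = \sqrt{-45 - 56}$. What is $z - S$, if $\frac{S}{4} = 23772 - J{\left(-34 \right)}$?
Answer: $- \frac{40495411823}{425873} + 4 i \sqrt{101} \approx -95088.0 + 40.2 i$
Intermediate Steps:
$J{\left(c \right)} = i \sqrt{101}$ ($J{\left(c \right)} = \sqrt{-101} = i \sqrt{101}$)
$S = 95088 - 4 i \sqrt{101}$ ($S = 4 \left(23772 - i \sqrt{101}\right) = 95088 - 4 i \sqrt{101} \approx 95088.0 - 40.2 i$)
$z = \frac{1}{425873}$ ($z = \frac{1}{7 \left(16156 + 44683\right)} = \frac{1}{7 \cdot 60839} = \frac{1}{7} \cdot \frac{1}{60839} = \frac{1}{425873} \approx 2.3481 \cdot 10^{-6}$)
$z - S = \frac{1}{425873} - \left(95088 - 4 i \sqrt{101}\right) = - \frac{40495411823}{425873} + 4 i \sqrt{101}$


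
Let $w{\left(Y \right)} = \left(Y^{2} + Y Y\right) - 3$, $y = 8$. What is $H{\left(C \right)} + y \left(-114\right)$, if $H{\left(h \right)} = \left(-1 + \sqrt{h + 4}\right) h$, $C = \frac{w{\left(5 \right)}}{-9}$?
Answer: $- \frac{8161}{9} - \frac{47 i \sqrt{11}}{27} \approx -906.78 - 5.7734 i$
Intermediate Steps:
$w{\left(Y \right)} = -3 + 2 Y^{2}$ ($w{\left(Y \right)} = \left(Y^{2} + Y^{2}\right) - 3 = 2 Y^{2} - 3 = -3 + 2 Y^{2}$)
$C = - \frac{47}{9}$ ($C = \frac{-3 + 2 \cdot 5^{2}}{-9} = \left(-3 + 2 \cdot 25\right) \left(- \frac{1}{9}\right) = \left(-3 + 50\right) \left(- \frac{1}{9}\right) = 47 \left(- \frac{1}{9}\right) = - \frac{47}{9} \approx -5.2222$)
$H{\left(h \right)} = h \left(-1 + \sqrt{4 + h}\right)$ ($H{\left(h \right)} = \left(-1 + \sqrt{4 + h}\right) h = h \left(-1 + \sqrt{4 + h}\right)$)
$H{\left(C \right)} + y \left(-114\right) = - \frac{47 \left(-1 + \sqrt{4 - \frac{47}{9}}\right)}{9} + 8 \left(-114\right) = - \frac{47 \left(-1 + \sqrt{- \frac{11}{9}}\right)}{9} - 912 = - \frac{47 \left(-1 + \frac{i \sqrt{11}}{3}\right)}{9} - 912 = \left(\frac{47}{9} - \frac{47 i \sqrt{11}}{27}\right) - 912 = - \frac{8161}{9} - \frac{47 i \sqrt{11}}{27}$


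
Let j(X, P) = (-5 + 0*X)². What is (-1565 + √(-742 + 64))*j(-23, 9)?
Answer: -39125 + 25*I*√678 ≈ -39125.0 + 650.96*I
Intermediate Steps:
j(X, P) = 25 (j(X, P) = (-5 + 0)² = (-5)² = 25)
(-1565 + √(-742 + 64))*j(-23, 9) = (-1565 + √(-742 + 64))*25 = (-1565 + √(-678))*25 = (-1565 + I*√678)*25 = -39125 + 25*I*√678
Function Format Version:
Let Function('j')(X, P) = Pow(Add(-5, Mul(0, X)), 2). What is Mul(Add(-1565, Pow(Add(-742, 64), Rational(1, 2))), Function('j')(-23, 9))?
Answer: Add(-39125, Mul(25, I, Pow(678, Rational(1, 2)))) ≈ Add(-39125., Mul(650.96, I))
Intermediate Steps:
Function('j')(X, P) = 25 (Function('j')(X, P) = Pow(Add(-5, 0), 2) = Pow(-5, 2) = 25)
Mul(Add(-1565, Pow(Add(-742, 64), Rational(1, 2))), Function('j')(-23, 9)) = Mul(Add(-1565, Pow(Add(-742, 64), Rational(1, 2))), 25) = Mul(Add(-1565, Pow(-678, Rational(1, 2))), 25) = Mul(Add(-1565, Mul(I, Pow(678, Rational(1, 2)))), 25) = Add(-39125, Mul(25, I, Pow(678, Rational(1, 2))))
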